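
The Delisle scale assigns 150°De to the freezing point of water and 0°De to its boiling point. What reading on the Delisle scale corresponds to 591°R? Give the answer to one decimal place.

First in Celsius: (591 - 491.67) × 5/9 = 55.1833°C.
Linearly onto the Delisle scale: 150 + (55.1833 / 100) × (0 - 150) = 67.2°De.

67.2°De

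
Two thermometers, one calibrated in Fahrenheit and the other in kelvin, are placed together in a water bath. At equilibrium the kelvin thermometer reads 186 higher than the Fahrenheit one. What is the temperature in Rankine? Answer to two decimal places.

615.76°R

Let x be the Fahrenheit reading; then the kelvin reading is 5/9·x + 255.372.
(5/9·x + 255.372) - x = 186  ⇒  (-4/9)·x = -69.3722  ⇒  x = 156.0875°F.
In Celsius: (156.0875 - 32) × 5/9 = 68.9375°C.
In Rankine: 68.9375 × 1.8 + 491.67 = 615.76°R.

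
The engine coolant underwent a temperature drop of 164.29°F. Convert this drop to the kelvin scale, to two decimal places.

An interval of 1°F corresponds to 5/9 K.
164.29 × 5/9 = 91.27.

91.27 K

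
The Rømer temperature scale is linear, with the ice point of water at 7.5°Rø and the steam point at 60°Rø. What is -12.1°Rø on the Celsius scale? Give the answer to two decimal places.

Linear interpolation between the fixed points: C = (-12.1 - 7.5) × 100 / (60 - 7.5) = -37.3333°C.

-37.33°C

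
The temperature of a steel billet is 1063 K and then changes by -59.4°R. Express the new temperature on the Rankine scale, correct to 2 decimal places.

Initial temperature in Celsius: 1063 - 273.15 = 789.8500°C.
The 59.4°R change is an interval, so only the factor 5/9 applies: -59.4 × 5/9 = -33.0000°C.
Final Celsius temperature: 789.8500 - 33.0000 = 756.8500°C.
In Rankine: 756.8500 × 1.8 + 491.67 = 1854.00°R.

1854.00°R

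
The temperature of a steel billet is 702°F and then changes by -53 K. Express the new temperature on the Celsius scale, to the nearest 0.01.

319.22°C

Initial temperature in Celsius: (702 - 32) × 5/9 = 372.2222°C.
The 53 K change is an interval; Kelvin and Celsius degrees are the same size, so ΔC = -53°C.
Final Celsius temperature: 372.2222 - 53.0000 = 319.2222°C.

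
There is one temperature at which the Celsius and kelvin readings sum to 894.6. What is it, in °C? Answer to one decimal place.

Let C be the Celsius reading. The kelvin reading is K = 1·C + 273.15.
Require C + K = 894.6: (2)·C + 273.15 = 894.6.
C = (894.6 - 273.15) / (2) = 310.7.

310.7°C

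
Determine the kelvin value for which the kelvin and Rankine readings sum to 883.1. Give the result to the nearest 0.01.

315.39 K

Let K be the kelvin reading. The Rankine reading is R = 1.8·K.
Require K + R = 883.1: (2.8)·K = 883.1.
K = (883.1) / (2.8) = 315.39.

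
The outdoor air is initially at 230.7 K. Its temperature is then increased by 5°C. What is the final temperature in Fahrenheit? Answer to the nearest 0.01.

Initial temperature in Celsius: 230.7 - 273.15 = -42.4500°C.
Final Celsius temperature: -42.4500 + 5.0000 = -37.4500°C.
In Fahrenheit: -37.4500 × 1.8 + 32 = -35.41°F.

-35.41°F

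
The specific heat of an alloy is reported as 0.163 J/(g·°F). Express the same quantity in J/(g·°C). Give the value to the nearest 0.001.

The quantity depends on a temperature interval, so only the ratio of degree sizes applies; the offset between the scales is irrelevant.
A change of 1°C is a change of 1.8°F, so per °C the value is 0.163 × 1.8 = 0.293.

0.293 J/(g·°C)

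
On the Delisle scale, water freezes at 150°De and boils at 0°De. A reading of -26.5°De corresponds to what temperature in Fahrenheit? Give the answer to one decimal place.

Linear interpolation between the fixed points: C = (-26.5 - 150) × 100 / (0 - 150) = 117.6667°C.
Then 117.6667 × 1.8 + 32 = 243.8°F.

243.8°F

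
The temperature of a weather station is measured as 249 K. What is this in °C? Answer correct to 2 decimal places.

-24.15°C

In Celsius: 249 - 273.15 = -24.1500°C.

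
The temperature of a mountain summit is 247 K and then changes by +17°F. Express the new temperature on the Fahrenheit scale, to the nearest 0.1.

Initial temperature in Celsius: 247 - 273.15 = -26.1500°C.
The 17°F change is an interval, so only the factor 5/9 applies: +17 × 5/9 = +9.4444°C.
Final Celsius temperature: -26.1500 + 9.4444 = -16.7056°C.
In Fahrenheit: -16.7056 × 1.8 + 32 = 1.9°F.

1.9°F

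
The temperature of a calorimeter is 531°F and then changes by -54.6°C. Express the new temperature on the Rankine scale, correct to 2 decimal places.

Initial temperature in Celsius: (531 - 32) × 5/9 = 277.2222°C.
Final Celsius temperature: 277.2222 - 54.6000 = 222.6222°C.
In Rankine: 222.6222 × 1.8 + 491.67 = 892.39°R.

892.39°R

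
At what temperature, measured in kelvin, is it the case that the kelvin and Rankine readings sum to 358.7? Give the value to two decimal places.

Let K be the kelvin reading. The Rankine reading is R = 1.8·K.
Require K + R = 358.7: (2.8)·K = 358.7.
K = (358.7) / (2.8) = 128.11.

128.11 K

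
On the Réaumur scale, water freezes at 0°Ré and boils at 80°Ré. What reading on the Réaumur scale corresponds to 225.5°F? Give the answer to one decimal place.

First in Celsius: (225.5 - 32) × 5/9 = 107.5000°C.
Linearly onto the Réaumur scale: 0 + (107.5000 / 100) × (80 - 0) = 86.0°Ré.

86.0°Ré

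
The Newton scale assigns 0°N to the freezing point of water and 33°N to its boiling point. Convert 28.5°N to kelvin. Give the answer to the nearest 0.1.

Linear interpolation between the fixed points: C = (28.5 - 0) × 100 / (33 - 0) = 86.3636°C.
Then 86.3636 + 273.15 = 359.5 K.

359.5 K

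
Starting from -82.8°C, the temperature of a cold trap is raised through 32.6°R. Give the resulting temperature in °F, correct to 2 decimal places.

The 32.6°R change is an interval, so only the factor 5/9 applies: +32.6 × 5/9 = +18.1111°C.
Final Celsius temperature: -82.8000 + 18.1111 = -64.6889°C.
In Fahrenheit: -64.6889 × 1.8 + 32 = -84.44°F.

-84.44°F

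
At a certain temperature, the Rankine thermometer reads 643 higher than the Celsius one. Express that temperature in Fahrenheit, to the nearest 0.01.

372.49°F

Let x be the Celsius reading; then the Rankine reading is 1.8·x + 491.67.
(1.8·x + 491.67) - x = 643  ⇒  (0.8)·x = 151.33  ⇒  x = 189.1625°C.
In Fahrenheit: 189.1625 × 1.8 + 32 = 372.49°F.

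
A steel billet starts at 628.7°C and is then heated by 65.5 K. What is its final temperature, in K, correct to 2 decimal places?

The 65.5 K change is an interval; Kelvin and Celsius degrees are the same size, so ΔC = +65.5°C.
Final Celsius temperature: 628.7000 + 65.5000 = 694.2000°C.
In kelvin: 694.2000 + 273.15 = 967.35 K.

967.35 K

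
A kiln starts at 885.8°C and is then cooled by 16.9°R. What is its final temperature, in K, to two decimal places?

The 16.9°R change is an interval, so only the factor 5/9 applies: -16.9 × 5/9 = -9.3889°C.
Final Celsius temperature: 885.8000 - 9.3889 = 876.4111°C.
In kelvin: 876.4111 + 273.15 = 1149.56 K.

1149.56 K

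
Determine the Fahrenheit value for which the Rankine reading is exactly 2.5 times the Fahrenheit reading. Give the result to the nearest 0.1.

Let F be the Fahrenheit reading. The Rankine reading is R = 1·F + 459.67.
Require R = 2.5·F: 1·F + 459.67 = 2.5·F.
(-1.5)·F = -459.67  ⇒  F = 306.4.

306.4°F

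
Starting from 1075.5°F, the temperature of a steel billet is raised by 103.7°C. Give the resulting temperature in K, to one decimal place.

Initial temperature in Celsius: (1075.5 - 32) × 5/9 = 579.7222°C.
Final Celsius temperature: 579.7222 + 103.7000 = 683.4222°C.
In kelvin: 683.4222 + 273.15 = 956.6 K.

956.6 K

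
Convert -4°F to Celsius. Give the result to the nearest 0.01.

-20.00°C

In Celsius: (-4 - 32) × 5/9 = -20.0000°C.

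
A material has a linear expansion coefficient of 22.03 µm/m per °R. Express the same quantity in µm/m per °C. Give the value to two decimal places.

Since only a temperature interval is involved, the additive offset between the scales drops out.
A change of 1°C is a change of 1.8°R, so per °C the value is 22.03 × 1.8 = 39.65.

39.65 µm/m per °C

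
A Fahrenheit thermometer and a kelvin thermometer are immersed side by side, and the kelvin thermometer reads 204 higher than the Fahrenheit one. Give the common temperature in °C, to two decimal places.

Let x be the Fahrenheit reading; then the kelvin reading is 5/9·x + 255.372.
(5/9·x + 255.372) - x = 204  ⇒  (-4/9)·x = -51.3722  ⇒  x = 115.5875°F.
In Celsius: (115.5875 - 32) × 5/9 = 46.44°C.

46.44°C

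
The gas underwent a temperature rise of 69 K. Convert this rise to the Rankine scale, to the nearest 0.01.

124.20°R

For a temperature interval the offset drops out; only the factor 1.8 applies.
69 × 1.8 = 124.20.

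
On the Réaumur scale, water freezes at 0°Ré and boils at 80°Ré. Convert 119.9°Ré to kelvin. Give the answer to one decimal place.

Linear interpolation between the fixed points: C = (119.9 - 0) × 100 / (80 - 0) = 149.8750°C.
Then 149.8750 + 273.15 = 423.0 K.

423.0 K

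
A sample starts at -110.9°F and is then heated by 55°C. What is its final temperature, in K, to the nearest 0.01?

Initial temperature in Celsius: (-110.9 - 32) × 5/9 = -79.3889°C.
Final Celsius temperature: -79.3889 + 55.0000 = -24.3889°C.
In kelvin: -24.3889 + 273.15 = 248.76 K.

248.76 K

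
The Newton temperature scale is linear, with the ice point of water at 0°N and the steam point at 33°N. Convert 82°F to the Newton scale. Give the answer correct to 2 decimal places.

9.17°N

First in Celsius: (82 - 32) × 5/9 = 27.7778°C.
Linearly onto the Newton scale: 0 + (27.7778 / 100) × (33 - 0) = 9.17°N.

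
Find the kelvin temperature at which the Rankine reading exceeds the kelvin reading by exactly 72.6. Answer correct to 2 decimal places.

Let K be the kelvin reading. The Rankine reading is R = 1.8·K.
Require R - K = 72.6: (0.8)·K = 72.6.
K = (72.6) / (0.8) = 90.75.

90.75 K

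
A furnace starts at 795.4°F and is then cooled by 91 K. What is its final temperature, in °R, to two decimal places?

Initial temperature in Celsius: (795.4 - 32) × 5/9 = 424.1111°C.
The 91 K change is an interval; Kelvin and Celsius degrees are the same size, so ΔC = -91°C.
Final Celsius temperature: 424.1111 - 91.0000 = 333.1111°C.
In Rankine: 333.1111 × 1.8 + 491.67 = 1091.27°R.

1091.27°R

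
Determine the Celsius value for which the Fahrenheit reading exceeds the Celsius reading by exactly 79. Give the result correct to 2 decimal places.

Let C be the Celsius reading. The Fahrenheit reading is F = 1.8·C + 32.
Require F - C = 79: (0.8)·C + 32 = 79.
C = (79 - 32) / (0.8) = 58.75.

58.75°C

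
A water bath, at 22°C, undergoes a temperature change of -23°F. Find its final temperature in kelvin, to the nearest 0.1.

The 23°F change is an interval, so only the factor 5/9 applies: -23 × 5/9 = -12.7778°C.
Final Celsius temperature: 22.0000 - 12.7778 = 9.2222°C.
In kelvin: 9.2222 + 273.15 = 282.4 K.

282.4 K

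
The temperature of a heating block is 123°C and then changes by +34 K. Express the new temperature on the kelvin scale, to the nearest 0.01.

The 34 K change is an interval; Kelvin and Celsius degrees are the same size, so ΔC = +34°C.
Final Celsius temperature: 123.0000 + 34.0000 = 157.0000°C.
In kelvin: 157.0000 + 273.15 = 430.15 K.

430.15 K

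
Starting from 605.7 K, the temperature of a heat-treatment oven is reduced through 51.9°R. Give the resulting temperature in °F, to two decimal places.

Initial temperature in Celsius: 605.7 - 273.15 = 332.5500°C.
The 51.9°R change is an interval, so only the factor 5/9 applies: -51.9 × 5/9 = -28.8333°C.
Final Celsius temperature: 332.5500 - 28.8333 = 303.7167°C.
In Fahrenheit: 303.7167 × 1.8 + 32 = 578.69°F.

578.69°F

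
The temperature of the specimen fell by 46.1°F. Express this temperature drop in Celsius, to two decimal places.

25.61°C

For a temperature interval the offset drops out; only the factor 5/9 applies.
46.1 × 5/9 = 25.61.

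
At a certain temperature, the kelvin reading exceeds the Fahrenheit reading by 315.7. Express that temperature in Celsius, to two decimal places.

-93.19°C

Let x be the Fahrenheit reading; then the kelvin reading is 5/9·x + 255.372.
(5/9·x + 255.372) - x = 315.7  ⇒  (-4/9)·x = 60.3278  ⇒  x = -135.7375°F.
In Celsius: (-135.7375 - 32) × 5/9 = -93.19°C.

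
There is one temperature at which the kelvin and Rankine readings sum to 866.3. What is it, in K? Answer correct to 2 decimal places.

309.39 K

Let K be the kelvin reading. The Rankine reading is R = 1.8·K.
Require K + R = 866.3: (2.8)·K = 866.3.
K = (866.3) / (2.8) = 309.39.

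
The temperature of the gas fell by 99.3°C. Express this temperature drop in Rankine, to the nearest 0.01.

An interval of 1°C corresponds to 1.8°R.
99.3 × 1.8 = 178.74.

178.74°R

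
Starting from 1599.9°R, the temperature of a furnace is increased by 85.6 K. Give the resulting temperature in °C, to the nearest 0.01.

Initial temperature in Celsius: (1599.9 - 491.67) × 5/9 = 615.6833°C.
The 85.6 K change is an interval; Kelvin and Celsius degrees are the same size, so ΔC = +85.6°C.
Final Celsius temperature: 615.6833 + 85.6000 = 701.2833°C.

701.28°C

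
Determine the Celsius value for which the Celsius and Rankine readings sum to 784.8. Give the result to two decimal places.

Let C be the Celsius reading. The Rankine reading is R = 1.8·C + 491.67.
Require C + R = 784.8: (2.8)·C + 491.67 = 784.8.
C = (784.8 - 491.67) / (2.8) = 104.69.

104.69°C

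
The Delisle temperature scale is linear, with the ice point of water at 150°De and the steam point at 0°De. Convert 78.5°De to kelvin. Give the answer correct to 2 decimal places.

320.82 K

Linear interpolation between the fixed points: C = (78.5 - 150) × 100 / (0 - 150) = 47.6667°C.
Then 47.6667 + 273.15 = 320.82 K.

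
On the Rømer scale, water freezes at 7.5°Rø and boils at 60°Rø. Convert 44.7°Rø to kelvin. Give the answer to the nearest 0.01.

Linear interpolation between the fixed points: C = (44.7 - 7.5) × 100 / (60 - 7.5) = 70.8571°C.
Then 70.8571 + 273.15 = 344.01 K.

344.01 K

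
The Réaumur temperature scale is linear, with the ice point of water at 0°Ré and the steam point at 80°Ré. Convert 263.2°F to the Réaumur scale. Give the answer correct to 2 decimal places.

First in Celsius: (263.2 - 32) × 5/9 = 128.4444°C.
Linearly onto the Réaumur scale: 0 + (128.4444 / 100) × (80 - 0) = 102.76°Ré.

102.76°Ré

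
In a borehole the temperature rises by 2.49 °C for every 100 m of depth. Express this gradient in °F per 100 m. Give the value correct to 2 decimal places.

Since only a temperature interval is involved, the additive offset between the scales drops out.
A change of 1°C is a change of 1.8°F, so 2.49 × 1.8 = 4.48.

4.48 °F/100 m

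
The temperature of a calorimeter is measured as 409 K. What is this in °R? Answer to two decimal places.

736.20°R

In Celsius: 409 - 273.15 = 135.8500°C.
In Rankine: 135.8500 × 1.8 + 491.67 = 736.20°R.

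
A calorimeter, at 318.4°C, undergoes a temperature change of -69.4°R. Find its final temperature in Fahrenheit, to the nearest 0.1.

535.7°F

The 69.4°R change is an interval, so only the factor 5/9 applies: -69.4 × 5/9 = -38.5556°C.
Final Celsius temperature: 318.4000 - 38.5556 = 279.8444°C.
In Fahrenheit: 279.8444 × 1.8 + 32 = 535.7°F.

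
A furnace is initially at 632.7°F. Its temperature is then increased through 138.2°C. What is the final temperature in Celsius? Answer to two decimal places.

471.92°C

Initial temperature in Celsius: (632.7 - 32) × 5/9 = 333.7222°C.
Final Celsius temperature: 333.7222 + 138.2000 = 471.9222°C.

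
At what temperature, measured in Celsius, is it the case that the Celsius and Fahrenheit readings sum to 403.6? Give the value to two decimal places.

132.71°C

Let C be the Celsius reading. The Fahrenheit reading is F = 1.8·C + 32.
Require C + F = 403.6: (2.8)·C + 32 = 403.6.
C = (403.6 - 32) / (2.8) = 132.71.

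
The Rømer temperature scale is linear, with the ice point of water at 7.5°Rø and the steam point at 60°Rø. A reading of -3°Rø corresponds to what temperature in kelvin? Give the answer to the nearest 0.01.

Linear interpolation between the fixed points: C = (-3 - 7.5) × 100 / (60 - 7.5) = -20.0000°C.
Then -20.0000 + 273.15 = 253.15 K.

253.15 K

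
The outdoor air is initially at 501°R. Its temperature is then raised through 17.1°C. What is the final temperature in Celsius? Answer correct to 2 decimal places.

Initial temperature in Celsius: (501 - 491.67) × 5/9 = 5.1833°C.
Final Celsius temperature: 5.1833 + 17.1000 = 22.2833°C.

22.28°C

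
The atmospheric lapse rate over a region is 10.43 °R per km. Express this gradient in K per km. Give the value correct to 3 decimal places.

Since only a temperature interval is involved, the additive offset between the scales drops out.
A change of 1°R is a change of 5/9 K, so 10.43 × 5/9 = 5.794.

5.794 K/km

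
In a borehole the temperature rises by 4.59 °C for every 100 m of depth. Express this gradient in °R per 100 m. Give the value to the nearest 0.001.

8.262 °R/100 m

Since only a temperature interval is involved, the additive offset between the scales drops out.
A change of 1°C is a change of 1.8°R, so 4.59 × 1.8 = 8.262.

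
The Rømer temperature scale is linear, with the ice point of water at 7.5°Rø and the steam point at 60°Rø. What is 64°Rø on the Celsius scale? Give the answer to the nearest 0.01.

107.62°C

Linear interpolation between the fixed points: C = (64 - 7.5) × 100 / (60 - 7.5) = 107.6190°C.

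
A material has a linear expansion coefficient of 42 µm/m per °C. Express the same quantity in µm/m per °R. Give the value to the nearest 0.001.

23.333 µm/m per °R

The quantity depends on a temperature interval, so only the ratio of degree sizes applies; the offset between the scales is irrelevant.
A change of 1°R is a change of 5/9°C, so per °R the value is 42 × 5/9 = 23.333.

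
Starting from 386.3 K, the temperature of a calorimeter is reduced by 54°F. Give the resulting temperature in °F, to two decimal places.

181.67°F

Initial temperature in Celsius: 386.3 - 273.15 = 113.1500°C.
The 54°F change is an interval, so only the factor 5/9 applies: -54 × 5/9 = -30.0000°C.
Final Celsius temperature: 113.1500 - 30.0000 = 83.1500°C.
In Fahrenheit: 83.1500 × 1.8 + 32 = 181.67°F.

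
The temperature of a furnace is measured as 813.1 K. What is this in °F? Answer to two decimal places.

In Celsius: 813.1 - 273.15 = 539.9500°C.
In Fahrenheit: 539.9500 × 1.8 + 32 = 1003.91°F.

1003.91°F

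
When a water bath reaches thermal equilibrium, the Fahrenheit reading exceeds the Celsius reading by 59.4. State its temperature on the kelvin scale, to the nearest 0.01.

Let x be the Celsius reading; then the Fahrenheit reading is 1.8·x + 32.
(1.8·x + 32) - x = 59.4  ⇒  (0.8)·x = 27.4  ⇒  x = 34.2500°C.
In kelvin: 34.2500 + 273.15 = 307.40 K.

307.40 K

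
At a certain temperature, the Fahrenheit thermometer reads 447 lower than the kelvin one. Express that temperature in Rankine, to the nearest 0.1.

28.5°R

Let x be the kelvin reading; then the Fahrenheit reading is 1.8·x - 459.67.
(1.8·x - 459.67) - x = -447  ⇒  (0.8)·x = 12.67  ⇒  x = 15.8375 K.
In Celsius: 15.8375 - 273.15 = -257.3125°C.
In Rankine: -257.3125 × 1.8 + 491.67 = 28.5°R.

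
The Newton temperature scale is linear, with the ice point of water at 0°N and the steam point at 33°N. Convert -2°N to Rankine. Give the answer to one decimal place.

Linear interpolation between the fixed points: C = (-2 - 0) × 100 / (33 - 0) = -6.0606°C.
Then -6.0606 × 1.8 + 491.67 = 480.8°R.

480.8°R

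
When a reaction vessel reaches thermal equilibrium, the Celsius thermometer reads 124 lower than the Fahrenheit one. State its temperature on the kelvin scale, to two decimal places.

388.15 K

Let x be the Fahrenheit reading; then the Celsius reading is 5/9·x - 17.7778.
(5/9·x - 17.7778) - x = -124  ⇒  (-4/9)·x = -106.222  ⇒  x = 239.0000°F.
In Celsius: (239 - 32) × 5/9 = 115.0000°C.
In kelvin: 115.0000 + 273.15 = 388.15 K.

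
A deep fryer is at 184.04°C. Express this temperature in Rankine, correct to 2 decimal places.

In Rankine: 184.0400 × 1.8 + 491.67 = 822.94°R.

822.94°R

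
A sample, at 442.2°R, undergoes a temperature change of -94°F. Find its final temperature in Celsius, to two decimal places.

Initial temperature in Celsius: (442.2 - 491.67) × 5/9 = -27.4833°C.
The 94°F change is an interval, so only the factor 5/9 applies: -94 × 5/9 = -52.2222°C.
Final Celsius temperature: -27.4833 - 52.2222 = -79.7056°C.

-79.71°C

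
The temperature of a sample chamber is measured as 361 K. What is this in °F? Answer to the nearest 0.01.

In Celsius: 361 - 273.15 = 87.8500°C.
In Fahrenheit: 87.8500 × 1.8 + 32 = 190.13°F.

190.13°F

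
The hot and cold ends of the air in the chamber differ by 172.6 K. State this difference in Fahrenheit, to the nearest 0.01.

310.68°F

An interval of 1 K corresponds to 1.8°F.
172.6 × 1.8 = 310.68.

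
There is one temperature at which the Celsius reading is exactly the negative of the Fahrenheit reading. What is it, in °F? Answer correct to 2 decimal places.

Let F be the Fahrenheit reading. The Celsius reading is C = 5/9·F - 17.7778.
Require C = -1·F: 5/9·F - 17.7778 = -1·F.
(14/9)·F = 17.7778  ⇒  F = 11.43.

11.43°F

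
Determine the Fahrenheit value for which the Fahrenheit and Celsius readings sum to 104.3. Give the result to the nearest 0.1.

Let F be the Fahrenheit reading. The Celsius reading is C = 5/9·F - 17.7778.
Require F + C = 104.3: (14/9)·F - 17.7778 = 104.3.
F = (104.3 + 17.7778) / (14/9) = 78.5.

78.5°F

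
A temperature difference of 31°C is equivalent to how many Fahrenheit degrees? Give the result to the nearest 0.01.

Only the scale ratio 1.8 matters for a change in temperature.
31 × 1.8 = 55.80.

55.80°F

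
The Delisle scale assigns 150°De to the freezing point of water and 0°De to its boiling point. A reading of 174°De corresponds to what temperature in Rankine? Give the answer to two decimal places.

462.87°R

Linear interpolation between the fixed points: C = (174 - 150) × 100 / (0 - 150) = -16.0000°C.
Then -16.0000 × 1.8 + 491.67 = 462.87°R.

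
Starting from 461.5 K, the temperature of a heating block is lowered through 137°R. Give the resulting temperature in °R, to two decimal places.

693.70°R

Initial temperature in Celsius: 461.5 - 273.15 = 188.3500°C.
The 137°R change is an interval, so only the factor 5/9 applies: -137 × 5/9 = -76.1111°C.
Final Celsius temperature: 188.3500 - 76.1111 = 112.2389°C.
In Rankine: 112.2389 × 1.8 + 491.67 = 693.70°R.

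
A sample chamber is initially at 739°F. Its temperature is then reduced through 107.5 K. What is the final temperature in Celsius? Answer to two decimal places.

285.28°C

Initial temperature in Celsius: (739 - 32) × 5/9 = 392.7778°C.
The 107.5 K change is an interval; Kelvin and Celsius degrees are the same size, so ΔC = -107.5°C.
Final Celsius temperature: 392.7778 - 107.5000 = 285.2778°C.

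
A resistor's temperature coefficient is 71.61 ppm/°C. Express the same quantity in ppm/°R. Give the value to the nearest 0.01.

39.78 ppm/°R

The quantity depends on a temperature interval, so only the ratio of degree sizes applies; the offset between the scales is irrelevant.
A change of 1°R is a change of 5/9°C, so per °R the value is 71.61 × 5/9 = 39.78.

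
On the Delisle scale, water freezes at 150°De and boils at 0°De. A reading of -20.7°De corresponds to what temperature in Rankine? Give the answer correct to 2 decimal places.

696.51°R

Linear interpolation between the fixed points: C = (-20.7 - 150) × 100 / (0 - 150) = 113.8000°C.
Then 113.8000 × 1.8 + 491.67 = 696.51°R.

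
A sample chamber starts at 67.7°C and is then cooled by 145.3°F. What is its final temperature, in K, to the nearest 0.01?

The 145.3°F change is an interval, so only the factor 5/9 applies: -145.3 × 5/9 = -80.7222°C.
Final Celsius temperature: 67.7000 - 80.7222 = -13.0222°C.
In kelvin: -13.0222 + 273.15 = 260.13 K.

260.13 K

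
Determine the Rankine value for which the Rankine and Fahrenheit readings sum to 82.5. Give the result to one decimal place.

Let R be the Rankine reading. The Fahrenheit reading is F = 1·R - 459.67.
Require R + F = 82.5: (2)·R - 459.67 = 82.5.
R = (82.5 + 459.67) / (2) = 271.1.

271.1°R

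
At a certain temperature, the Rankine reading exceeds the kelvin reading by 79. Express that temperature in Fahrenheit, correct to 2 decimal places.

Let x be the kelvin reading; then the Rankine reading is 1.8·x.
(1.8·x) - x = 79  ⇒  (0.8)·x = 79  ⇒  x = 98.7500 K.
In Celsius: 98.75 - 273.15 = -174.4000°C.
In Fahrenheit: -174.4000 × 1.8 + 32 = -281.92°F.

-281.92°F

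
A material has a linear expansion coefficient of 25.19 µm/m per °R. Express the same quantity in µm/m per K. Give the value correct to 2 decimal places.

Since only a temperature interval is involved, the additive offset between the scales drops out.
A change of 1 K is a change of 1.8°R, so per K the value is 25.19 × 1.8 = 45.34.

45.34 µm/m per K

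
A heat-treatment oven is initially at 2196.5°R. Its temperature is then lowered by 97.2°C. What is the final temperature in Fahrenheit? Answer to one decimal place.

Initial temperature in Celsius: (2196.5 - 491.67) × 5/9 = 947.1278°C.
Final Celsius temperature: 947.1278 - 97.2000 = 849.9278°C.
In Fahrenheit: 849.9278 × 1.8 + 32 = 1561.9°F.

1561.9°F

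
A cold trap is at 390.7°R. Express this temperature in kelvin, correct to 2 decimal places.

217.06 K

In Celsius: (390.7 - 491.67) × 5/9 = -56.0944°C.
In kelvin: -56.0944 + 273.15 = 217.06 K.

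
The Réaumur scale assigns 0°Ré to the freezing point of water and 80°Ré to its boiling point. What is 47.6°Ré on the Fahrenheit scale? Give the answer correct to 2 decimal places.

Linear interpolation between the fixed points: C = (47.6 - 0) × 100 / (80 - 0) = 59.5000°C.
Then 59.5000 × 1.8 + 32 = 139.10°F.

139.10°F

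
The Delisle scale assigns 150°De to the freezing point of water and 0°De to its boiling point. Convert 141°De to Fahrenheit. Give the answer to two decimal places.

Linear interpolation between the fixed points: C = (141 - 150) × 100 / (0 - 150) = 6.0000°C.
Then 6.0000 × 1.8 + 32 = 42.80°F.

42.80°F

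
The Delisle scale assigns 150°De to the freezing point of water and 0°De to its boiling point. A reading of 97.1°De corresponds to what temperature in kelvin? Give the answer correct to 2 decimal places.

Linear interpolation between the fixed points: C = (97.1 - 150) × 100 / (0 - 150) = 35.2667°C.
Then 35.2667 + 273.15 = 308.42 K.

308.42 K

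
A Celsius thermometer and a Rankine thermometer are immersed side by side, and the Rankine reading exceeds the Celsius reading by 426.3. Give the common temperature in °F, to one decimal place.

Let x be the Celsius reading; then the Rankine reading is 1.8·x + 491.67.
(1.8·x + 491.67) - x = 426.3  ⇒  (0.8)·x = -65.37  ⇒  x = -81.7125°C.
In Fahrenheit: -81.7125 × 1.8 + 32 = -115.1°F.

-115.1°F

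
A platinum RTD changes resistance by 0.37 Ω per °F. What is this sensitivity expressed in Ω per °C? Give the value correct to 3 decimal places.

0.666 Ω per °C

The quantity depends on a temperature interval, so only the ratio of degree sizes applies; the offset between the scales is irrelevant.
A change of 1°C is a change of 1.8°F, so per °C the value is 0.37 × 1.8 = 0.666.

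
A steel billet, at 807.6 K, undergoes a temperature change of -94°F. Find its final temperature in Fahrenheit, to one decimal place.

900.0°F

Initial temperature in Celsius: 807.6 - 273.15 = 534.4500°C.
The 94°F change is an interval, so only the factor 5/9 applies: -94 × 5/9 = -52.2222°C.
Final Celsius temperature: 534.4500 - 52.2222 = 482.2278°C.
In Fahrenheit: 482.2278 × 1.8 + 32 = 900.0°F.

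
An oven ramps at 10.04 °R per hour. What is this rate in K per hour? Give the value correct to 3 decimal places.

5.578 K/hour

The quantity depends on a temperature interval, so only the ratio of degree sizes applies; the offset between the scales is irrelevant.
A change of 1°R is a change of 5/9 K, so 10.04 × 5/9 = 5.578.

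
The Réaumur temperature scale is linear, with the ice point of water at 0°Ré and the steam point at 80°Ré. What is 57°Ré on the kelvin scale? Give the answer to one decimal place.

344.4 K

Linear interpolation between the fixed points: C = (57 - 0) × 100 / (80 - 0) = 71.2500°C.
Then 71.2500 + 273.15 = 344.4 K.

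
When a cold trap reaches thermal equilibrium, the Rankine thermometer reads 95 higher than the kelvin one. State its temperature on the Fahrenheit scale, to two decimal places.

Let x be the kelvin reading; then the Rankine reading is 1.8·x.
(1.8·x) - x = 95  ⇒  (0.8)·x = 95  ⇒  x = 118.7500 K.
In Celsius: 118.75 - 273.15 = -154.4000°C.
In Fahrenheit: -154.4000 × 1.8 + 32 = -245.92°F.

-245.92°F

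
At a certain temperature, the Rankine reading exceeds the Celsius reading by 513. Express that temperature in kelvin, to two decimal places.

299.81 K

Let x be the Celsius reading; then the Rankine reading is 1.8·x + 491.67.
(1.8·x + 491.67) - x = 513  ⇒  (0.8)·x = 21.33  ⇒  x = 26.6625°C.
In kelvin: 26.6625 + 273.15 = 299.81 K.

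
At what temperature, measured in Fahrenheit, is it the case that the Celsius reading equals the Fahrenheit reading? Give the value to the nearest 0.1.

-40.0°F

Let F be the Fahrenheit reading. The Celsius reading is C = 5/9·F - 17.7778.
Set C = F: 5/9·F - 17.7778 = F.
(-4/9)·F = 17.7778  ⇒  F = -40.0.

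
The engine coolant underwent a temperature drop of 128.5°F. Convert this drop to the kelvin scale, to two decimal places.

71.39 K

For a temperature interval the offset drops out; only the factor 5/9 applies.
128.5 × 5/9 = 71.39.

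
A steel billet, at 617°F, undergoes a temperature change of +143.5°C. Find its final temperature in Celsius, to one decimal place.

468.5°C

Initial temperature in Celsius: (617 - 32) × 5/9 = 325.0000°C.
Final Celsius temperature: 325.0000 + 143.5000 = 468.5000°C.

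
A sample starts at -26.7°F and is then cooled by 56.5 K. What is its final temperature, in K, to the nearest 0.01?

184.04 K

Initial temperature in Celsius: (-26.7 - 32) × 5/9 = -32.6111°C.
The 56.5 K change is an interval; Kelvin and Celsius degrees are the same size, so ΔC = -56.5°C.
Final Celsius temperature: -32.6111 - 56.5000 = -89.1111°C.
In kelvin: -89.1111 + 273.15 = 184.04 K.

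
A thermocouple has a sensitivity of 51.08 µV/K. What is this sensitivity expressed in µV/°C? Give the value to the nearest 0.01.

The quantity depends on a temperature interval, so only the ratio of degree sizes applies; the offset between the scales is irrelevant.
A change of 1°C is a change of 1 K, so per °C the value is 51.08 × 1 = 51.08.

51.08 µV/°C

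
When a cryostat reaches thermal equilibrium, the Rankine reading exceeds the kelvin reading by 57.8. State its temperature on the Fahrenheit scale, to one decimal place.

-329.6°F

Let x be the kelvin reading; then the Rankine reading is 1.8·x.
(1.8·x) - x = 57.8  ⇒  (0.8)·x = 57.8  ⇒  x = 72.2500 K.
In Celsius: 72.25 - 273.15 = -200.9000°C.
In Fahrenheit: -200.9000 × 1.8 + 32 = -329.6°F.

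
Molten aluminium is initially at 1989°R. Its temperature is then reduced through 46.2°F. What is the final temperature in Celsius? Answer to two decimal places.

806.18°C

Initial temperature in Celsius: (1989 - 491.67) × 5/9 = 831.8500°C.
The 46.2°F change is an interval, so only the factor 5/9 applies: -46.2 × 5/9 = -25.6667°C.
Final Celsius temperature: 831.8500 - 25.6667 = 806.1833°C.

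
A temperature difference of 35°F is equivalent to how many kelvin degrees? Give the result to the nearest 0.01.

19.44 K

Only the scale ratio 5/9 matters for a change in temperature.
35 × 5/9 = 19.44.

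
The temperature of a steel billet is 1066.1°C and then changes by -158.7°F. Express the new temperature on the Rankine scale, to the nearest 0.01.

2251.95°R

The 158.7°F change is an interval, so only the factor 5/9 applies: -158.7 × 5/9 = -88.1667°C.
Final Celsius temperature: 1066.1000 - 88.1667 = 977.9333°C.
In Rankine: 977.9333 × 1.8 + 491.67 = 2251.95°R.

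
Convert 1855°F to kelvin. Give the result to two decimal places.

1285.93 K

In Celsius: (1855 - 32) × 5/9 = 1012.7778°C.
In kelvin: 1012.7778 + 273.15 = 1285.93 K.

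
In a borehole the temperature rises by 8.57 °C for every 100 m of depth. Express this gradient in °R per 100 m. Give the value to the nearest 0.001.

15.426 °R/100 m

The quantity depends on a temperature interval, so only the ratio of degree sizes applies; the offset between the scales is irrelevant.
A change of 1°C is a change of 1.8°R, so 8.57 × 1.8 = 15.426.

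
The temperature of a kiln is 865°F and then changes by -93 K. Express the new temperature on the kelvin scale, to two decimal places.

Initial temperature in Celsius: (865 - 32) × 5/9 = 462.7778°C.
The 93 K change is an interval; Kelvin and Celsius degrees are the same size, so ΔC = -93°C.
Final Celsius temperature: 462.7778 - 93.0000 = 369.7778°C.
In kelvin: 369.7778 + 273.15 = 642.93 K.

642.93 K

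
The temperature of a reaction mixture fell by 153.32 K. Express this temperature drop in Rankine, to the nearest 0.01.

An interval of 1 K corresponds to 1.8°R.
153.32 × 1.8 = 275.98.

275.98°R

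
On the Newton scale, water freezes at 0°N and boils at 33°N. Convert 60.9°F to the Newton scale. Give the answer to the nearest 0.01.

5.30°N

First in Celsius: (60.9 - 32) × 5/9 = 16.0556°C.
Linearly onto the Newton scale: 0 + (16.0556 / 100) × (33 - 0) = 5.30°N.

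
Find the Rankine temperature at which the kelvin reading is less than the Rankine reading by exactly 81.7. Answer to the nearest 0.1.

Let R be the Rankine reading. The kelvin reading is K = 5/9·R.
Require K - R = -81.7: (-4/9)·R = -81.7.
R = (-81.7) / (-4/9) = 183.8.

183.8°R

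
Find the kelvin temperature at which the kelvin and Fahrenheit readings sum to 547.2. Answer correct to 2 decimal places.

Let K be the kelvin reading. The Fahrenheit reading is F = 1.8·K - 459.67.
Require K + F = 547.2: (2.8)·K - 459.67 = 547.2.
K = (547.2 + 459.67) / (2.8) = 359.60.

359.60 K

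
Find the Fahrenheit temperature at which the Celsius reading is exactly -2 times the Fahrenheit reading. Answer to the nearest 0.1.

Let F be the Fahrenheit reading. The Celsius reading is C = 5/9·F - 17.7778.
Require C = -2·F: 5/9·F - 17.7778 = -2·F.
(23/9)·F = 17.7778  ⇒  F = 7.0.

7.0°F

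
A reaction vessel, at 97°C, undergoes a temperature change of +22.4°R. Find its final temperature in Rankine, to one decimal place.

The 22.4°R change is an interval, so only the factor 5/9 applies: +22.4 × 5/9 = +12.4444°C.
Final Celsius temperature: 97.0000 + 12.4444 = 109.4444°C.
In Rankine: 109.4444 × 1.8 + 491.67 = 688.7°R.

688.7°R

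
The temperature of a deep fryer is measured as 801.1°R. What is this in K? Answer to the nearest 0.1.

In Celsius: (801.1 - 491.67) × 5/9 = 171.9056°C.
In kelvin: 171.9056 + 273.15 = 445.1 K.

445.1 K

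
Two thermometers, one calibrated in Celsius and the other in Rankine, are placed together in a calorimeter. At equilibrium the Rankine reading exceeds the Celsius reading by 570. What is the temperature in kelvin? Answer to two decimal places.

371.06 K

Let x be the Celsius reading; then the Rankine reading is 1.8·x + 491.67.
(1.8·x + 491.67) - x = 570  ⇒  (0.8)·x = 78.33  ⇒  x = 97.9125°C.
In kelvin: 97.9125 + 273.15 = 371.06 K.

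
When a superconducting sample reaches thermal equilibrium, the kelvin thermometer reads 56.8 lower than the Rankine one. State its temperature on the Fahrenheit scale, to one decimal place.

-331.9°F

Let x be the Rankine reading; then the kelvin reading is 5/9·x.
(5/9·x) - x = -56.8  ⇒  (-4/9)·x = -56.8  ⇒  x = 127.8000°R.
In Celsius: (127.8 - 491.67) × 5/9 = -202.1500°C.
In Fahrenheit: -202.1500 × 1.8 + 32 = -331.9°F.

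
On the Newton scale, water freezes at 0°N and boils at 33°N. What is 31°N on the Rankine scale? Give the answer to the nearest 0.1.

Linear interpolation between the fixed points: C = (31 - 0) × 100 / (33 - 0) = 93.9394°C.
Then 93.9394 × 1.8 + 491.67 = 660.8°R.

660.8°R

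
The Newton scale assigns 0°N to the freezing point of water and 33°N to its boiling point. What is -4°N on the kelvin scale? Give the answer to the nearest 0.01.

Linear interpolation between the fixed points: C = (-4 - 0) × 100 / (33 - 0) = -12.1212°C.
Then -12.1212 + 273.15 = 261.03 K.

261.03 K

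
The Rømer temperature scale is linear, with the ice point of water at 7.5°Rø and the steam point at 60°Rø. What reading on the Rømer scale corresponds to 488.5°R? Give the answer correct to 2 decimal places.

First in Celsius: (488.5 - 491.67) × 5/9 = -1.7611°C.
Linearly onto the Rømer scale: 7.5 + (-1.7611 / 100) × (60 - 7.5) = 6.58°Rø.

6.58°Rø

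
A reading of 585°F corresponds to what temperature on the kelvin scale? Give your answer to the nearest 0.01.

In Celsius: (585 - 32) × 5/9 = 307.2222°C.
In kelvin: 307.2222 + 273.15 = 580.37 K.

580.37 K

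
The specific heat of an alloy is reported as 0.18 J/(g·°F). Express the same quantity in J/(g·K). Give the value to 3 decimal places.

0.324 J/(g·K)

The quantity depends on a temperature interval, so only the ratio of degree sizes applies; the offset between the scales is irrelevant.
A change of 1 K is a change of 1.8°F, so per K the value is 0.18 × 1.8 = 0.324.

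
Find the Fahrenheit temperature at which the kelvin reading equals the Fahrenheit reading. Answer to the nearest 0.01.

Let F be the Fahrenheit reading. The kelvin reading is K = 5/9·F + 255.372.
Set K = F: 5/9·F + 255.372 = F.
(-4/9)·F = -255.372  ⇒  F = 574.59.

574.59°F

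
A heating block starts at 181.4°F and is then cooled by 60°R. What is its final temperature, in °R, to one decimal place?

581.1°R

Initial temperature in Celsius: (181.4 - 32) × 5/9 = 83.0000°C.
The 60°R change is an interval, so only the factor 5/9 applies: -60 × 5/9 = -33.3333°C.
Final Celsius temperature: 83.0000 - 33.3333 = 49.6667°C.
In Rankine: 49.6667 × 1.8 + 491.67 = 581.1°R.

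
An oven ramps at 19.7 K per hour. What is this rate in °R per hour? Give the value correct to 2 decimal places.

Since only a temperature interval is involved, the additive offset between the scales drops out.
A change of 1 K is a change of 1.8°R, so 19.7 × 1.8 = 35.46.

35.46 °R/hour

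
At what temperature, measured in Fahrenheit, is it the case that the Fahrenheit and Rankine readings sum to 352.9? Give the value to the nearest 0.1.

-53.4°F

Let F be the Fahrenheit reading. The Rankine reading is R = 1·F + 459.67.
Require F + R = 352.9: (2)·F + 459.67 = 352.9.
F = (352.9 - 459.67) / (2) = -53.4.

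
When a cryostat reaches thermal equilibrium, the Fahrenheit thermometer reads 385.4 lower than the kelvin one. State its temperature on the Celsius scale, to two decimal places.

Let x be the kelvin reading; then the Fahrenheit reading is 1.8·x - 459.67.
(1.8·x - 459.67) - x = -385.4  ⇒  (0.8)·x = 74.27  ⇒  x = 92.8375 K.
In Celsius: 92.8375 - 273.15 = -180.31°C.

-180.31°C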